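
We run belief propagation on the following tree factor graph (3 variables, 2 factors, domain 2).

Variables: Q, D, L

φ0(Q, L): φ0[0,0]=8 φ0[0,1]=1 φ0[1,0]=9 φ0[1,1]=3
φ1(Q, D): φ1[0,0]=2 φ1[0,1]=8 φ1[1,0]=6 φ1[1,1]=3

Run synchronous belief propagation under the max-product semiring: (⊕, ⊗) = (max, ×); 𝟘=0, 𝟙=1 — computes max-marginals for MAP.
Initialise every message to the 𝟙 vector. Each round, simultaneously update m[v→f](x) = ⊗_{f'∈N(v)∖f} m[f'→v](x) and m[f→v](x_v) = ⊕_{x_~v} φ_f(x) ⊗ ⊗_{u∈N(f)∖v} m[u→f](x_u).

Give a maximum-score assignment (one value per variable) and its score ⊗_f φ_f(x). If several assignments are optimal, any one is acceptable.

assignment: (Q=0, D=1, L=0); score = 64

init: all messages = 𝟙 over 2 values
r1 m[φ0→Q] = [8, 9]
r1 m[φ0→L] = [9, 3]
r1 m[φ1→Q] = [8, 6]
r1 m[φ1→D] = [6, 8]
r1 m[Q→φ0] = [1, 1]
r1 m[Q→φ1] = [1, 1]
r1 m[D→φ1] = [1, 1]
r1 m[L→φ0] = [1, 1]
r2 m[φ0→Q] = [8, 9]
r2 m[φ0→L] = [9, 3]
r2 m[φ1→Q] = [8, 6]
r2 m[φ1→D] = [6, 8]
r2 m[Q→φ0] = [8, 6]
r2 m[Q→φ1] = [8, 9]
r2 m[D→φ1] = [1, 1]
r2 m[L→φ0] = [1, 1]
r3 m[φ0→Q] = [8, 9]
r3 m[φ0→L] = [64, 18]
r3 m[φ1→Q] = [8, 6]
r3 m[φ1→D] = [54, 64]
r3 m[Q→φ0] = [8, 6]
r3 m[Q→φ1] = [8, 9]
r3 m[D→φ1] = [1, 1]
r3 m[L→φ0] = [1, 1]
r4 m[φ0→Q] = [8, 9]
r4 m[φ0→L] = [64, 18]
r4 m[φ1→Q] = [8, 6]
r4 m[φ1→D] = [54, 64]
r4 m[Q→φ0] = [8, 6]
r4 m[Q→φ1] = [8, 9]
r4 m[D→φ1] = [1, 1]
r4 m[L→φ0] = [1, 1]
fixed point reached at round 4
traceback from Q: (Q=0, D=1, L=0), score=64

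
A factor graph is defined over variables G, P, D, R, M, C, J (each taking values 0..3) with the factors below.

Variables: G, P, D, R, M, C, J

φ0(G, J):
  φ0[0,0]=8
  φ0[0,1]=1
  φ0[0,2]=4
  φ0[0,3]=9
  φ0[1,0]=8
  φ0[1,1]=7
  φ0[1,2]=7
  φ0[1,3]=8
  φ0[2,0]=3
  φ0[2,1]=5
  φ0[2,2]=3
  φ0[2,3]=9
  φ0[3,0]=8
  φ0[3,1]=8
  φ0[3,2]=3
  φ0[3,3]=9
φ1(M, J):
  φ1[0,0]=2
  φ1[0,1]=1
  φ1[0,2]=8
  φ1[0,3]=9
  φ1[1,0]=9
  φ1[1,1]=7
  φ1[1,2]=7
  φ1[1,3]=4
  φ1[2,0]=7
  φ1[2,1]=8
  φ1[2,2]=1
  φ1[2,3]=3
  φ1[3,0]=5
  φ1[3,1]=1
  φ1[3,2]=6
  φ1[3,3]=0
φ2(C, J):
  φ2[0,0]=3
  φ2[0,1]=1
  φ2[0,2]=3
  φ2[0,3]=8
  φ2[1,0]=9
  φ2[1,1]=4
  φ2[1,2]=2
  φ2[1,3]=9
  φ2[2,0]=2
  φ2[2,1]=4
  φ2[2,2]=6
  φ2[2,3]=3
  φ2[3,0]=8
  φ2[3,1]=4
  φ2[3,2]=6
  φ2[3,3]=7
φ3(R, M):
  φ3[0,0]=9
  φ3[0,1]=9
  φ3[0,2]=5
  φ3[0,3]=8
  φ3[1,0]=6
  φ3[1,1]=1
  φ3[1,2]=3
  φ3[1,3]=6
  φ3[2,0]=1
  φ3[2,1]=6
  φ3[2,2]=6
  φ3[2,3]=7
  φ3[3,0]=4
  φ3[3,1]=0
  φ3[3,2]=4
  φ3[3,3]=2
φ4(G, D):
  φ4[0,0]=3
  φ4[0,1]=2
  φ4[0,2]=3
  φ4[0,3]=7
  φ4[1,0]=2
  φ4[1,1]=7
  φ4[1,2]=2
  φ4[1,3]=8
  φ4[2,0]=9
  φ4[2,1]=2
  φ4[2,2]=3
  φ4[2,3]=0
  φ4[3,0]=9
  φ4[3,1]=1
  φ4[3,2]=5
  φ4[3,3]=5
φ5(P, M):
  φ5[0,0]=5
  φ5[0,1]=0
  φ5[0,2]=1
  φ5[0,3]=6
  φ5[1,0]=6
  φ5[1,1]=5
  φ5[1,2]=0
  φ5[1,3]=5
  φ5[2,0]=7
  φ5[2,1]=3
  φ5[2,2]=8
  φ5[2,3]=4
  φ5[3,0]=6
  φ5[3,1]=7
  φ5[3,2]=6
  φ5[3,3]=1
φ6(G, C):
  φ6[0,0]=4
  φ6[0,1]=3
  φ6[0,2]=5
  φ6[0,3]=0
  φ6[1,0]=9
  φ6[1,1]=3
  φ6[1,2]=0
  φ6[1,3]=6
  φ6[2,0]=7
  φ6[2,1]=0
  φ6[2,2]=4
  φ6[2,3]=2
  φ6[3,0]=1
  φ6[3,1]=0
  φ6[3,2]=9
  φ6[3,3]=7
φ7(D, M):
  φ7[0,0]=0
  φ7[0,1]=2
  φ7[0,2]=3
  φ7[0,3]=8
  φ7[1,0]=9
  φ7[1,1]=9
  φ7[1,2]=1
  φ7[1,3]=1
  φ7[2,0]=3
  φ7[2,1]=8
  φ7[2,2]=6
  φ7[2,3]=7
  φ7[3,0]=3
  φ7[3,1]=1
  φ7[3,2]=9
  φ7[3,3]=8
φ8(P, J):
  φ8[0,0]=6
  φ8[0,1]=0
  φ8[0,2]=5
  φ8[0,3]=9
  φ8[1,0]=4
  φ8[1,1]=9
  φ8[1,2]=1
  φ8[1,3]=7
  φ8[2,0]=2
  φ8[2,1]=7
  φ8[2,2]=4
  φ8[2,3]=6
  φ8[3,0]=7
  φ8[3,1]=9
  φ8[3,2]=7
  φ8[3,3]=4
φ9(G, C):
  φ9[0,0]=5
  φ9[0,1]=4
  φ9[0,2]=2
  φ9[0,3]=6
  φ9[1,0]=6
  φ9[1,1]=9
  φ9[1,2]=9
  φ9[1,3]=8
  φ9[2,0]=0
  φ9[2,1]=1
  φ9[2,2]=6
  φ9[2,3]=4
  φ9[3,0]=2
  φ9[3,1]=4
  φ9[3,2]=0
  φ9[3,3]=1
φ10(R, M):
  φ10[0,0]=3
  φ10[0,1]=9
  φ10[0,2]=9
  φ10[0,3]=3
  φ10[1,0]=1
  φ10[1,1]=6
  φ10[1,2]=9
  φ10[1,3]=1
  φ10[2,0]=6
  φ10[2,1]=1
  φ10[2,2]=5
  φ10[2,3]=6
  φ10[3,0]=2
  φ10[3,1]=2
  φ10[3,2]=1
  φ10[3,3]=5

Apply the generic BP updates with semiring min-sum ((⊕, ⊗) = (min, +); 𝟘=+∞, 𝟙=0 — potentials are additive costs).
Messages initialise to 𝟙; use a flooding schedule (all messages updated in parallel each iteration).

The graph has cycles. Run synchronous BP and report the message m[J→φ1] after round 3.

message @ round 3 = [7, 2, 6, 15]

init: all messages = 𝟙 over 4 values
r1 m[φ0→G] = [1, 7, 3, 3]
r1 m[φ0→J] = [3, 1, 3, 8]
r1 m[φ1→M] = [1, 4, 1, 0]
r1 m[φ1→J] = [2, 1, 1, 0]
r1 m[φ2→C] = [1, 2, 2, 4]
r1 m[φ2→J] = [2, 1, 2, 3]
r1 m[φ3→R] = [5, 1, 1, 0]
r1 m[φ3→M] = [1, 0, 3, 2]
r1 m[φ4→G] = [2, 2, 0, 1]
r1 m[φ4→D] = [2, 1, 2, 0]
r1 m[φ5→P] = [0, 0, 3, 1]
r1 m[φ5→M] = [5, 0, 0, 1]
r1 m[φ6→G] = [0, 0, 0, 0]
r1 m[φ6→C] = [1, 0, 0, 0]
r1 m[φ7→D] = [0, 1, 3, 1]
r1 m[φ7→M] = [0, 1, 1, 1]
r1 m[φ8→P] = [0, 1, 2, 4]
r1 m[φ8→J] = [2, 0, 1, 4]
r1 m[φ9→G] = [2, 6, 0, 0]
r1 m[φ9→C] = [0, 1, 0, 1]
r1 m[φ10→R] = [3, 1, 1, 1]
r1 m[φ10→M] = [1, 1, 1, 1]
r1 m[G→φ0] = [0, 0, 0, 0]
r1 m[G→φ4] = [0, 0, 0, 0]
r1 m[G→φ6] = [0, 0, 0, 0]
r1 m[G→φ9] = [0, 0, 0, 0]
r1 m[P→φ5] = [0, 0, 0, 0]
r1 m[P→φ8] = [0, 0, 0, 0]
r1 m[D→φ4] = [0, 0, 0, 0]
r1 m[D→φ7] = [0, 0, 0, 0]
r1 m[R→φ3] = [0, 0, 0, 0]
r1 m[R→φ10] = [0, 0, 0, 0]
r1 m[M→φ1] = [0, 0, 0, 0]
r1 m[M→φ3] = [0, 0, 0, 0]
r1 m[M→φ5] = [0, 0, 0, 0]
r1 m[M→φ7] = [0, 0, 0, 0]
r1 m[M→φ10] = [0, 0, 0, 0]
r1 m[C→φ2] = [0, 0, 0, 0]
r1 m[C→φ6] = [0, 0, 0, 0]
r1 m[C→φ9] = [0, 0, 0, 0]
r1 m[J→φ0] = [0, 0, 0, 0]
r1 m[J→φ1] = [0, 0, 0, 0]
r1 m[J→φ2] = [0, 0, 0, 0]
r1 m[J→φ8] = [0, 0, 0, 0]
r2 m[φ0→G] = [1, 7, 3, 3]
r2 m[φ0→J] = [3, 1, 3, 8]
r2 m[φ1→M] = [1, 4, 1, 0]
r2 m[φ1→J] = [2, 1, 1, 0]
r2 m[φ2→C] = [1, 2, 2, 4]
r2 m[φ2→J] = [2, 1, 2, 3]
r2 m[φ3→R] = [5, 1, 1, 0]
r2 m[φ3→M] = [1, 0, 3, 2]
r2 m[φ4→G] = [2, 2, 0, 1]
r2 m[φ4→D] = [2, 1, 2, 0]
r2 m[φ5→P] = [0, 0, 3, 1]
r2 m[φ5→M] = [5, 0, 0, 1]
r2 m[φ6→G] = [0, 0, 0, 0]
r2 m[φ6→C] = [1, 0, 0, 0]
r2 m[φ7→D] = [0, 1, 3, 1]
r2 m[φ7→M] = [0, 1, 1, 1]
r2 m[φ8→P] = [0, 1, 2, 4]
r2 m[φ8→J] = [2, 0, 1, 4]
r2 m[φ9→G] = [2, 6, 0, 0]
r2 m[φ9→C] = [0, 1, 0, 1]
r2 m[φ10→R] = [3, 1, 1, 1]
r2 m[φ10→M] = [1, 1, 1, 1]
r2 m[G→φ0] = [4, 8, 0, 1]
r2 m[G→φ4] = [3, 13, 3, 3]
r2 m[G→φ6] = [5, 15, 3, 4]
r2 m[G→φ9] = [3, 9, 3, 4]
r2 m[P→φ5] = [0, 1, 2, 4]
r2 m[P→φ8] = [0, 0, 3, 1]
r2 m[D→φ4] = [0, 1, 3, 1]
r2 m[D→φ7] = [2, 1, 2, 0]
r2 m[R→φ3] = [3, 1, 1, 1]
r2 m[R→φ10] = [5, 1, 1, 0]
r2 m[M→φ1] = [7, 2, 5, 5]
r2 m[M→φ3] = [7, 6, 3, 3]
r2 m[M→φ5] = [3, 6, 6, 4]
r2 m[M→φ7] = [8, 5, 5, 4]
r2 m[M→φ10] = [7, 5, 5, 4]
r2 m[C→φ2] = [1, 1, 0, 1]
r2 m[C→φ6] = [1, 3, 2, 5]
r2 m[C→φ9] = [2, 2, 2, 4]
r2 m[J→φ0] = [6, 2, 4, 7]
r2 m[J→φ1] = [7, 2, 6, 15]
r2 m[J→φ2] = [7, 2, 5, 12]
r2 m[J→φ8] = [7, 3, 6, 11]
r3 m[φ0→G] = [3, 9, 7, 7]
r3 m[φ0→J] = [3, 5, 3, 9]
r3 m[φ1→M] = [3, 9, 7, 3]
r3 m[φ1→J] = [9, 6, 6, 5]
r3 m[φ2→C] = [3, 6, 6, 6]
r3 m[φ2→J] = [2, 2, 3, 3]
r3 m[φ3→R] = [8, 6, 8, 5]
r3 m[φ3→M] = [2, 1, 4, 3]
r3 m[φ4→G] = [3, 2, 1, 2]
r3 m[φ4→D] = [6, 4, 6, 3]
r3 m[φ5→P] = [6, 6, 8, 5]
r3 m[φ5→M] = [5, 0, 1, 5]
r3 m[φ6→G] = [5, 2, 3, 2]
r3 m[φ6→C] = [5, 3, 7, 5]
r3 m[φ7→D] = [7, 5, 11, 6]
r3 m[φ7→M] = [2, 1, 2, 2]
r3 m[φ8→P] = [3, 7, 9, 12]
r3 m[φ8→J] = [4, 0, 1, 5]
r3 m[φ9→G] = [4, 8, 2, 2]
r3 m[φ9→C] = [3, 4, 4, 5]
r3 m[φ10→R] = [7, 5, 6, 6]
r3 m[φ10→M] = [2, 2, 1, 2]
r3 m[G→φ0] = [4, 8, 0, 1]
r3 m[G→φ4] = [3, 13, 3, 3]
r3 m[G→φ6] = [5, 15, 3, 4]
r3 m[G→φ9] = [3, 9, 3, 4]
r3 m[P→φ5] = [0, 1, 2, 4]
r3 m[P→φ8] = [0, 0, 3, 1]
r3 m[D→φ4] = [0, 1, 3, 1]
r3 m[D→φ7] = [2, 1, 2, 0]
r3 m[R→φ3] = [3, 1, 1, 1]
r3 m[R→φ10] = [5, 1, 1, 0]
r3 m[M→φ1] = [7, 2, 5, 5]
r3 m[M→φ3] = [7, 6, 3, 3]
r3 m[M→φ5] = [3, 6, 6, 4]
r3 m[M→φ7] = [8, 5, 5, 4]
r3 m[M→φ10] = [7, 5, 5, 4]
r3 m[C→φ2] = [1, 1, 0, 1]
r3 m[C→φ6] = [1, 3, 2, 5]
r3 m[C→φ9] = [2, 2, 2, 4]
r3 m[J→φ0] = [6, 2, 4, 7]
r3 m[J→φ1] = [7, 2, 6, 15]
r3 m[J→φ2] = [7, 2, 5, 12]
r3 m[J→φ8] = [7, 3, 6, 11]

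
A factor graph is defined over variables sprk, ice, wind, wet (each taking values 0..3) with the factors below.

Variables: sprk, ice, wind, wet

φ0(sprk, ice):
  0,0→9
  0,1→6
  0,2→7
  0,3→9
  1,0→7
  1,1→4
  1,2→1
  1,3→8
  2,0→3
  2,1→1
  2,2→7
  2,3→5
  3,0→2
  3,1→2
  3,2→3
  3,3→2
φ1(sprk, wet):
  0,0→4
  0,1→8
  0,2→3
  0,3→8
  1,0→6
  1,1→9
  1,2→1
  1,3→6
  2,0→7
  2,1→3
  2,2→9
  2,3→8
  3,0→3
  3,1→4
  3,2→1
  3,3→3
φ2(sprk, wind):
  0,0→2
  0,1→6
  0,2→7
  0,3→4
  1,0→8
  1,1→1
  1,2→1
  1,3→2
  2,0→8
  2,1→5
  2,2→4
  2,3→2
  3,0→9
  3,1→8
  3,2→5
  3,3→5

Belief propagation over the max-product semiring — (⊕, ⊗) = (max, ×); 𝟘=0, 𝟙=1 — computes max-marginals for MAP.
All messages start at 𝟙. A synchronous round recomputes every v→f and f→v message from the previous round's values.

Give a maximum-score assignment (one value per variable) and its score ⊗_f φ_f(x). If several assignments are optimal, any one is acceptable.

init: all messages = 𝟙 over 4 values
r1 m[φ0→sprk] = [9, 8, 7, 3]
r1 m[φ0→ice] = [9, 6, 7, 9]
r1 m[φ1→sprk] = [8, 9, 9, 4]
r1 m[φ1→wet] = [7, 9, 9, 8]
r1 m[φ2→sprk] = [7, 8, 8, 9]
r1 m[φ2→wind] = [9, 8, 7, 5]
r1 m[sprk→φ0] = [1, 1, 1, 1]
r1 m[sprk→φ1] = [1, 1, 1, 1]
r1 m[sprk→φ2] = [1, 1, 1, 1]
r1 m[ice→φ0] = [1, 1, 1, 1]
r1 m[wind→φ2] = [1, 1, 1, 1]
r1 m[wet→φ1] = [1, 1, 1, 1]
r2 m[φ0→sprk] = [9, 8, 7, 3]
r2 m[φ0→ice] = [9, 6, 7, 9]
r2 m[φ1→sprk] = [8, 9, 9, 4]
r2 m[φ1→wet] = [7, 9, 9, 8]
r2 m[φ2→sprk] = [7, 8, 8, 9]
r2 m[φ2→wind] = [9, 8, 7, 5]
r2 m[sprk→φ0] = [56, 72, 72, 36]
r2 m[sprk→φ1] = [63, 64, 56, 27]
r2 m[sprk→φ2] = [72, 72, 63, 12]
r2 m[ice→φ0] = [1, 1, 1, 1]
r2 m[wind→φ2] = [1, 1, 1, 1]
r2 m[wet→φ1] = [1, 1, 1, 1]
r3 m[φ0→sprk] = [9, 8, 7, 3]
r3 m[φ0→ice] = [504, 336, 504, 576]
r3 m[φ1→sprk] = [8, 9, 9, 4]
r3 m[φ1→wet] = [392, 576, 504, 504]
r3 m[φ2→sprk] = [7, 8, 8, 9]
r3 m[φ2→wind] = [576, 432, 504, 288]
r3 m[sprk→φ0] = [56, 72, 72, 36]
r3 m[sprk→φ1] = [63, 64, 56, 27]
r3 m[sprk→φ2] = [72, 72, 63, 12]
r3 m[ice→φ0] = [1, 1, 1, 1]
r3 m[wind→φ2] = [1, 1, 1, 1]
r3 m[wet→φ1] = [1, 1, 1, 1]
r4 m[φ0→sprk] = [9, 8, 7, 3]
r4 m[φ0→ice] = [504, 336, 504, 576]
r4 m[φ1→sprk] = [8, 9, 9, 4]
r4 m[φ1→wet] = [392, 576, 504, 504]
r4 m[φ2→sprk] = [7, 8, 8, 9]
r4 m[φ2→wind] = [576, 432, 504, 288]
r4 m[sprk→φ0] = [56, 72, 72, 36]
r4 m[sprk→φ1] = [63, 64, 56, 27]
r4 m[sprk→φ2] = [72, 72, 63, 12]
r4 m[ice→φ0] = [1, 1, 1, 1]
r4 m[wind→φ2] = [1, 1, 1, 1]
r4 m[wet→φ1] = [1, 1, 1, 1]
fixed point reached at round 4
traceback from sprk: (sprk=1, ice=3, wind=0, wet=1), score=576

assignment: (sprk=1, ice=3, wind=0, wet=1); score = 576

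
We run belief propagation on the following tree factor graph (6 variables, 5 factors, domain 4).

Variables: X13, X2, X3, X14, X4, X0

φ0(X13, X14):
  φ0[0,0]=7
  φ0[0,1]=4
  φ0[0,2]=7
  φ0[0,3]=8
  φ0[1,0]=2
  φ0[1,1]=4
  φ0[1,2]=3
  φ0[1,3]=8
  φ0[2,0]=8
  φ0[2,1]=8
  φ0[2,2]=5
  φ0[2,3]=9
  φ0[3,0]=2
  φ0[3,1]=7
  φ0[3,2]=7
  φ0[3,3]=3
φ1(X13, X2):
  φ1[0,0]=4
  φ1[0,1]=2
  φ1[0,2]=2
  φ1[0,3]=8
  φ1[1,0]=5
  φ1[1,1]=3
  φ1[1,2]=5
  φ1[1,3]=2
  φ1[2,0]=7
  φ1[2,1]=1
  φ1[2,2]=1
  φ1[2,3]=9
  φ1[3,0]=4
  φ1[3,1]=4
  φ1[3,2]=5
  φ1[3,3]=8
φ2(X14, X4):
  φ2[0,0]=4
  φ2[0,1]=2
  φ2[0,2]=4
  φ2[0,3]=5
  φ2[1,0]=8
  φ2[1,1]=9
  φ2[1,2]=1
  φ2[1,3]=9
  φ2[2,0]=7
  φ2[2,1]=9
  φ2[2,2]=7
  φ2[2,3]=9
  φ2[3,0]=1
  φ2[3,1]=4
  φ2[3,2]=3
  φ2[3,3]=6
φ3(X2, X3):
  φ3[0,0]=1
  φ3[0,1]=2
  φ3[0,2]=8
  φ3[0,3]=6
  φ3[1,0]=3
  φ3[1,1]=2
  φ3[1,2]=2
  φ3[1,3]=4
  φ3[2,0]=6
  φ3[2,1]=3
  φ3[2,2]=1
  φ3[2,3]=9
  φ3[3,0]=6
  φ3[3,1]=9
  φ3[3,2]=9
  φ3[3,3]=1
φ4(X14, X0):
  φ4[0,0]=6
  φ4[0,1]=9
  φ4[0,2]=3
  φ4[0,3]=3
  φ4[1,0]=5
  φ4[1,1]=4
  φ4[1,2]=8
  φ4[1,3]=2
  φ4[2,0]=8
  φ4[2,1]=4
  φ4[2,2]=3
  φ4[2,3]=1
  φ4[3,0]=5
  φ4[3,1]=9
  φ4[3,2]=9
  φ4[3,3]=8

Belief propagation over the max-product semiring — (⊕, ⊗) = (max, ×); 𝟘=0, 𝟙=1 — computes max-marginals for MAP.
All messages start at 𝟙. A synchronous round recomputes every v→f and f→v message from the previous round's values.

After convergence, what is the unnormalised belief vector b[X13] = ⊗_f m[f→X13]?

init: all messages = 𝟙 over 4 values
r1 m[φ0→X13] = [8, 8, 9, 7]
r1 m[φ0→X14] = [8, 8, 7, 9]
r1 m[φ1→X13] = [8, 5, 9, 8]
r1 m[φ1→X2] = [7, 4, 5, 9]
r1 m[φ2→X14] = [5, 9, 9, 6]
r1 m[φ2→X4] = [8, 9, 7, 9]
r1 m[φ3→X2] = [8, 4, 9, 9]
r1 m[φ3→X3] = [6, 9, 9, 9]
r1 m[φ4→X14] = [9, 8, 8, 9]
r1 m[φ4→X0] = [8, 9, 9, 8]
r1 m[X13→φ0] = [1, 1, 1, 1]
r1 m[X13→φ1] = [1, 1, 1, 1]
r1 m[X2→φ1] = [1, 1, 1, 1]
r1 m[X2→φ3] = [1, 1, 1, 1]
r1 m[X3→φ3] = [1, 1, 1, 1]
r1 m[X14→φ0] = [1, 1, 1, 1]
r1 m[X14→φ2] = [1, 1, 1, 1]
r1 m[X14→φ4] = [1, 1, 1, 1]
r1 m[X4→φ2] = [1, 1, 1, 1]
r1 m[X0→φ4] = [1, 1, 1, 1]
r2 m[φ0→X13] = [8, 8, 9, 7]
r2 m[φ0→X14] = [8, 8, 7, 9]
r2 m[φ1→X13] = [8, 5, 9, 8]
r2 m[φ1→X2] = [7, 4, 5, 9]
r2 m[φ2→X14] = [5, 9, 9, 6]
r2 m[φ2→X4] = [8, 9, 7, 9]
r2 m[φ3→X2] = [8, 4, 9, 9]
r2 m[φ3→X3] = [6, 9, 9, 9]
r2 m[φ4→X14] = [9, 8, 8, 9]
r2 m[φ4→X0] = [8, 9, 9, 8]
r2 m[X13→φ0] = [8, 5, 9, 8]
r2 m[X13→φ1] = [8, 8, 9, 7]
r2 m[X2→φ1] = [8, 4, 9, 9]
r2 m[X2→φ3] = [7, 4, 5, 9]
r2 m[X3→φ3] = [1, 1, 1, 1]
r2 m[X14→φ0] = [45, 72, 72, 54]
r2 m[X14→φ2] = [72, 64, 56, 81]
r2 m[X14→φ4] = [40, 72, 63, 54]
r2 m[X4→φ2] = [1, 1, 1, 1]
r2 m[X0→φ4] = [1, 1, 1, 1]
r3 m[φ0→X13] = [504, 432, 576, 504]
r3 m[φ0→X14] = [72, 72, 56, 81]
r3 m[φ1→X13] = [72, 45, 81, 72]
r3 m[φ1→X2] = [63, 28, 40, 81]
r3 m[φ2→X14] = [5, 9, 9, 6]
r3 m[φ2→X4] = [512, 576, 392, 576]
r3 m[φ3→X2] = [8, 4, 9, 9]
r3 m[φ3→X3] = [54, 81, 81, 45]
r3 m[φ4→X14] = [9, 8, 8, 9]
r3 m[φ4→X0] = [504, 486, 576, 432]
r3 m[X13→φ0] = [8, 5, 9, 8]
r3 m[X13→φ1] = [8, 8, 9, 7]
r3 m[X2→φ1] = [8, 4, 9, 9]
r3 m[X2→φ3] = [7, 4, 5, 9]
r3 m[X3→φ3] = [1, 1, 1, 1]
r3 m[X14→φ0] = [45, 72, 72, 54]
r3 m[X14→φ2] = [72, 64, 56, 81]
r3 m[X14→φ4] = [40, 72, 63, 54]
r3 m[X4→φ2] = [1, 1, 1, 1]
r3 m[X0→φ4] = [1, 1, 1, 1]
r4 m[φ0→X13] = [504, 432, 576, 504]
r4 m[φ0→X14] = [72, 72, 56, 81]
r4 m[φ1→X13] = [72, 45, 81, 72]
r4 m[φ1→X2] = [63, 28, 40, 81]
r4 m[φ2→X14] = [5, 9, 9, 6]
r4 m[φ2→X4] = [512, 576, 392, 576]
r4 m[φ3→X2] = [8, 4, 9, 9]
r4 m[φ3→X3] = [54, 81, 81, 45]
r4 m[φ4→X14] = [9, 8, 8, 9]
r4 m[φ4→X0] = [504, 486, 576, 432]
r4 m[X13→φ0] = [72, 45, 81, 72]
r4 m[X13→φ1] = [504, 432, 576, 504]
r4 m[X2→φ1] = [8, 4, 9, 9]
r4 m[X2→φ3] = [63, 28, 40, 81]
r4 m[X3→φ3] = [1, 1, 1, 1]
r4 m[X14→φ0] = [45, 72, 72, 54]
r4 m[X14→φ2] = [648, 576, 448, 729]
r4 m[X14→φ4] = [360, 648, 504, 486]
r4 m[X4→φ2] = [1, 1, 1, 1]
r4 m[X0→φ4] = [1, 1, 1, 1]
r5 m[φ0→X13] = [504, 432, 576, 504]
r5 m[φ0→X14] = [648, 648, 504, 729]
r5 m[φ1→X13] = [72, 45, 81, 72]
r5 m[φ1→X2] = [4032, 2016, 2520, 5184]
r5 m[φ2→X14] = [5, 9, 9, 6]
r5 m[φ2→X4] = [4608, 5184, 3136, 5184]
r5 m[φ3→X2] = [8, 4, 9, 9]
r5 m[φ3→X3] = [486, 729, 729, 378]
r5 m[φ4→X14] = [9, 8, 8, 9]
r5 m[φ4→X0] = [4032, 4374, 5184, 3888]
r5 m[X13→φ0] = [72, 45, 81, 72]
r5 m[X13→φ1] = [504, 432, 576, 504]
r5 m[X2→φ1] = [8, 4, 9, 9]
r5 m[X2→φ3] = [63, 28, 40, 81]
r5 m[X3→φ3] = [1, 1, 1, 1]
r5 m[X14→φ0] = [45, 72, 72, 54]
r5 m[X14→φ2] = [648, 576, 448, 729]
r5 m[X14→φ4] = [360, 648, 504, 486]
r5 m[X4→φ2] = [1, 1, 1, 1]
r5 m[X0→φ4] = [1, 1, 1, 1]
r6 m[φ0→X13] = [504, 432, 576, 504]
r6 m[φ0→X14] = [648, 648, 504, 729]
r6 m[φ1→X13] = [72, 45, 81, 72]
r6 m[φ1→X2] = [4032, 2016, 2520, 5184]
r6 m[φ2→X14] = [5, 9, 9, 6]
r6 m[φ2→X4] = [4608, 5184, 3136, 5184]
r6 m[φ3→X2] = [8, 4, 9, 9]
r6 m[φ3→X3] = [486, 729, 729, 378]
r6 m[φ4→X14] = [9, 8, 8, 9]
r6 m[φ4→X0] = [4032, 4374, 5184, 3888]
r6 m[X13→φ0] = [72, 45, 81, 72]
r6 m[X13→φ1] = [504, 432, 576, 504]
r6 m[X2→φ1] = [8, 4, 9, 9]
r6 m[X2→φ3] = [4032, 2016, 2520, 5184]
r6 m[X3→φ3] = [1, 1, 1, 1]
r6 m[X14→φ0] = [45, 72, 72, 54]
r6 m[X14→φ2] = [5832, 5184, 4032, 6561]
r6 m[X14→φ4] = [3240, 5832, 4536, 4374]
r6 m[X4→φ2] = [1, 1, 1, 1]
r6 m[X0→φ4] = [1, 1, 1, 1]
r7 m[φ0→X13] = [504, 432, 576, 504]
r7 m[φ0→X14] = [648, 648, 504, 729]
r7 m[φ1→X13] = [72, 45, 81, 72]
r7 m[φ1→X2] = [4032, 2016, 2520, 5184]
r7 m[φ2→X14] = [5, 9, 9, 6]
r7 m[φ2→X4] = [41472, 46656, 28224, 46656]
r7 m[φ3→X2] = [8, 4, 9, 9]
r7 m[φ3→X3] = [31104, 46656, 46656, 24192]
r7 m[φ4→X14] = [9, 8, 8, 9]
r7 m[φ4→X0] = [36288, 39366, 46656, 34992]
r7 m[X13→φ0] = [72, 45, 81, 72]
r7 m[X13→φ1] = [504, 432, 576, 504]
r7 m[X2→φ1] = [8, 4, 9, 9]
r7 m[X2→φ3] = [4032, 2016, 2520, 5184]
r7 m[X3→φ3] = [1, 1, 1, 1]
r7 m[X14→φ0] = [45, 72, 72, 54]
r7 m[X14→φ2] = [5832, 5184, 4032, 6561]
r7 m[X14→φ4] = [3240, 5832, 4536, 4374]
r7 m[X4→φ2] = [1, 1, 1, 1]
r7 m[X0→φ4] = [1, 1, 1, 1]
r8 m[φ0→X13] = [504, 432, 576, 504]
r8 m[φ0→X14] = [648, 648, 504, 729]
r8 m[φ1→X13] = [72, 45, 81, 72]
r8 m[φ1→X2] = [4032, 2016, 2520, 5184]
r8 m[φ2→X14] = [5, 9, 9, 6]
r8 m[φ2→X4] = [41472, 46656, 28224, 46656]
r8 m[φ3→X2] = [8, 4, 9, 9]
r8 m[φ3→X3] = [31104, 46656, 46656, 24192]
r8 m[φ4→X14] = [9, 8, 8, 9]
r8 m[φ4→X0] = [36288, 39366, 46656, 34992]
r8 m[X13→φ0] = [72, 45, 81, 72]
r8 m[X13→φ1] = [504, 432, 576, 504]
r8 m[X2→φ1] = [8, 4, 9, 9]
r8 m[X2→φ3] = [4032, 2016, 2520, 5184]
r8 m[X3→φ3] = [1, 1, 1, 1]
r8 m[X14→φ0] = [45, 72, 72, 54]
r8 m[X14→φ2] = [5832, 5184, 4032, 6561]
r8 m[X14→φ4] = [3240, 5832, 4536, 4374]
r8 m[X4→φ2] = [1, 1, 1, 1]
r8 m[X0→φ4] = [1, 1, 1, 1]
fixed point reached at round 8
b[X13] = ⊗ incoming = [36288, 19440, 46656, 36288]

b[X13] = [36288, 19440, 46656, 36288]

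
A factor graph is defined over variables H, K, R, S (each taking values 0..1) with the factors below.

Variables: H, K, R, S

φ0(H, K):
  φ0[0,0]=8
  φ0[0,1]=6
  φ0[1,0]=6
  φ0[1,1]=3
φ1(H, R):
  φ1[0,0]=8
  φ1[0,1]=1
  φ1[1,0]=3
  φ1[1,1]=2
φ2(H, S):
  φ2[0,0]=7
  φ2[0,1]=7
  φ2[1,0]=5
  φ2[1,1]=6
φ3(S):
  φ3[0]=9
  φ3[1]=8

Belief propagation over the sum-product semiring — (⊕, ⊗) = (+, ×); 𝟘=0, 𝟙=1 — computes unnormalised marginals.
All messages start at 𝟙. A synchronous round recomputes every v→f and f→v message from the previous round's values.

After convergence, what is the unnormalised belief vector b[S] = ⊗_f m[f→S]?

init: all messages = 𝟙 over 2 values
r1 m[φ0→H] = [14, 9]
r1 m[φ0→K] = [14, 9]
r1 m[φ1→H] = [9, 5]
r1 m[φ1→R] = [11, 3]
r1 m[φ2→H] = [14, 11]
r1 m[φ2→S] = [12, 13]
r1 m[φ3→S] = [9, 8]
r1 m[H→φ0] = [1, 1]
r1 m[H→φ1] = [1, 1]
r1 m[H→φ2] = [1, 1]
r1 m[K→φ0] = [1, 1]
r1 m[R→φ1] = [1, 1]
r1 m[S→φ2] = [1, 1]
r1 m[S→φ3] = [1, 1]
r2 m[φ0→H] = [14, 9]
r2 m[φ0→K] = [14, 9]
r2 m[φ1→H] = [9, 5]
r2 m[φ1→R] = [11, 3]
r2 m[φ2→H] = [14, 11]
r2 m[φ2→S] = [12, 13]
r2 m[φ3→S] = [9, 8]
r2 m[H→φ0] = [126, 55]
r2 m[H→φ1] = [196, 99]
r2 m[H→φ2] = [126, 45]
r2 m[K→φ0] = [1, 1]
r2 m[R→φ1] = [1, 1]
r2 m[S→φ2] = [9, 8]
r2 m[S→φ3] = [12, 13]
r3 m[φ0→H] = [14, 9]
r3 m[φ0→K] = [1338, 921]
r3 m[φ1→H] = [9, 5]
r3 m[φ1→R] = [1865, 394]
r3 m[φ2→H] = [119, 93]
r3 m[φ2→S] = [1107, 1152]
r3 m[φ3→S] = [9, 8]
r3 m[H→φ0] = [126, 55]
r3 m[H→φ1] = [196, 99]
r3 m[H→φ2] = [126, 45]
r3 m[K→φ0] = [1, 1]
r3 m[R→φ1] = [1, 1]
r3 m[S→φ2] = [9, 8]
r3 m[S→φ3] = [12, 13]
r4 m[φ0→H] = [14, 9]
r4 m[φ0→K] = [1338, 921]
r4 m[φ1→H] = [9, 5]
r4 m[φ1→R] = [1865, 394]
r4 m[φ2→H] = [119, 93]
r4 m[φ2→S] = [1107, 1152]
r4 m[φ3→S] = [9, 8]
r4 m[H→φ0] = [1071, 465]
r4 m[H→φ1] = [1666, 837]
r4 m[H→φ2] = [126, 45]
r4 m[K→φ0] = [1, 1]
r4 m[R→φ1] = [1, 1]
r4 m[S→φ2] = [9, 8]
r4 m[S→φ3] = [1107, 1152]
r5 m[φ0→H] = [14, 9]
r5 m[φ0→K] = [11358, 7821]
r5 m[φ1→H] = [9, 5]
r5 m[φ1→R] = [15839, 3340]
r5 m[φ2→H] = [119, 93]
r5 m[φ2→S] = [1107, 1152]
r5 m[φ3→S] = [9, 8]
r5 m[H→φ0] = [1071, 465]
r5 m[H→φ1] = [1666, 837]
r5 m[H→φ2] = [126, 45]
r5 m[K→φ0] = [1, 1]
r5 m[R→φ1] = [1, 1]
r5 m[S→φ2] = [9, 8]
r5 m[S→φ3] = [1107, 1152]
r6 m[φ0→H] = [14, 9]
r6 m[φ0→K] = [11358, 7821]
r6 m[φ1→H] = [9, 5]
r6 m[φ1→R] = [15839, 3340]
r6 m[φ2→H] = [119, 93]
r6 m[φ2→S] = [1107, 1152]
r6 m[φ3→S] = [9, 8]
r6 m[H→φ0] = [1071, 465]
r6 m[H→φ1] = [1666, 837]
r6 m[H→φ2] = [126, 45]
r6 m[K→φ0] = [1, 1]
r6 m[R→φ1] = [1, 1]
r6 m[S→φ2] = [9, 8]
r6 m[S→φ3] = [1107, 1152]
fixed point reached at round 6
b[S] = ⊗ incoming = [9963, 9216]

b[S] = [9963, 9216]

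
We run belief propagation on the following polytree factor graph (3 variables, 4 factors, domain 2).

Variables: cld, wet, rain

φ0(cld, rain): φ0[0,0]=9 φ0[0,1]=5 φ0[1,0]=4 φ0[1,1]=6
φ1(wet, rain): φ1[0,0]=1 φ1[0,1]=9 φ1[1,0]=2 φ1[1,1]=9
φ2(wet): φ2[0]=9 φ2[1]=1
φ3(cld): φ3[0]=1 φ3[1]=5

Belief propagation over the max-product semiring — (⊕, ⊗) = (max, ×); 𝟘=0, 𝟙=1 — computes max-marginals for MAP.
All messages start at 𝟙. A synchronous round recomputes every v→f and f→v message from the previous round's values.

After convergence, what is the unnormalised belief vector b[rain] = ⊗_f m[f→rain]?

b[rain] = [180, 2430]

init: all messages = 𝟙 over 2 values
r1 m[φ0→cld] = [9, 6]
r1 m[φ0→rain] = [9, 6]
r1 m[φ1→wet] = [9, 9]
r1 m[φ1→rain] = [2, 9]
r1 m[φ2→wet] = [9, 1]
r1 m[φ3→cld] = [1, 5]
r1 m[cld→φ0] = [1, 1]
r1 m[cld→φ3] = [1, 1]
r1 m[wet→φ1] = [1, 1]
r1 m[wet→φ2] = [1, 1]
r1 m[rain→φ0] = [1, 1]
r1 m[rain→φ1] = [1, 1]
r2 m[φ0→cld] = [9, 6]
r2 m[φ0→rain] = [9, 6]
r2 m[φ1→wet] = [9, 9]
r2 m[φ1→rain] = [2, 9]
r2 m[φ2→wet] = [9, 1]
r2 m[φ3→cld] = [1, 5]
r2 m[cld→φ0] = [1, 5]
r2 m[cld→φ3] = [9, 6]
r2 m[wet→φ1] = [9, 1]
r2 m[wet→φ2] = [9, 9]
r2 m[rain→φ0] = [2, 9]
r2 m[rain→φ1] = [9, 6]
r3 m[φ0→cld] = [45, 54]
r3 m[φ0→rain] = [20, 30]
r3 m[φ1→wet] = [54, 54]
r3 m[φ1→rain] = [9, 81]
r3 m[φ2→wet] = [9, 1]
r3 m[φ3→cld] = [1, 5]
r3 m[cld→φ0] = [1, 5]
r3 m[cld→φ3] = [9, 6]
r3 m[wet→φ1] = [9, 1]
r3 m[wet→φ2] = [9, 9]
r3 m[rain→φ0] = [2, 9]
r3 m[rain→φ1] = [9, 6]
r4 m[φ0→cld] = [45, 54]
r4 m[φ0→rain] = [20, 30]
r4 m[φ1→wet] = [54, 54]
r4 m[φ1→rain] = [9, 81]
r4 m[φ2→wet] = [9, 1]
r4 m[φ3→cld] = [1, 5]
r4 m[cld→φ0] = [1, 5]
r4 m[cld→φ3] = [45, 54]
r4 m[wet→φ1] = [9, 1]
r4 m[wet→φ2] = [54, 54]
r4 m[rain→φ0] = [9, 81]
r4 m[rain→φ1] = [20, 30]
r5 m[φ0→cld] = [405, 486]
r5 m[φ0→rain] = [20, 30]
r5 m[φ1→wet] = [270, 270]
r5 m[φ1→rain] = [9, 81]
r5 m[φ2→wet] = [9, 1]
r5 m[φ3→cld] = [1, 5]
r5 m[cld→φ0] = [1, 5]
r5 m[cld→φ3] = [45, 54]
r5 m[wet→φ1] = [9, 1]
r5 m[wet→φ2] = [54, 54]
r5 m[rain→φ0] = [9, 81]
r5 m[rain→φ1] = [20, 30]
r6 m[φ0→cld] = [405, 486]
r6 m[φ0→rain] = [20, 30]
r6 m[φ1→wet] = [270, 270]
r6 m[φ1→rain] = [9, 81]
r6 m[φ2→wet] = [9, 1]
r6 m[φ3→cld] = [1, 5]
r6 m[cld→φ0] = [1, 5]
r6 m[cld→φ3] = [405, 486]
r6 m[wet→φ1] = [9, 1]
r6 m[wet→φ2] = [270, 270]
r6 m[rain→φ0] = [9, 81]
r6 m[rain→φ1] = [20, 30]
r7 m[φ0→cld] = [405, 486]
r7 m[φ0→rain] = [20, 30]
r7 m[φ1→wet] = [270, 270]
r7 m[φ1→rain] = [9, 81]
r7 m[φ2→wet] = [9, 1]
r7 m[φ3→cld] = [1, 5]
r7 m[cld→φ0] = [1, 5]
r7 m[cld→φ3] = [405, 486]
r7 m[wet→φ1] = [9, 1]
r7 m[wet→φ2] = [270, 270]
r7 m[rain→φ0] = [9, 81]
r7 m[rain→φ1] = [20, 30]
fixed point reached at round 7
b[rain] = ⊗ incoming = [180, 2430]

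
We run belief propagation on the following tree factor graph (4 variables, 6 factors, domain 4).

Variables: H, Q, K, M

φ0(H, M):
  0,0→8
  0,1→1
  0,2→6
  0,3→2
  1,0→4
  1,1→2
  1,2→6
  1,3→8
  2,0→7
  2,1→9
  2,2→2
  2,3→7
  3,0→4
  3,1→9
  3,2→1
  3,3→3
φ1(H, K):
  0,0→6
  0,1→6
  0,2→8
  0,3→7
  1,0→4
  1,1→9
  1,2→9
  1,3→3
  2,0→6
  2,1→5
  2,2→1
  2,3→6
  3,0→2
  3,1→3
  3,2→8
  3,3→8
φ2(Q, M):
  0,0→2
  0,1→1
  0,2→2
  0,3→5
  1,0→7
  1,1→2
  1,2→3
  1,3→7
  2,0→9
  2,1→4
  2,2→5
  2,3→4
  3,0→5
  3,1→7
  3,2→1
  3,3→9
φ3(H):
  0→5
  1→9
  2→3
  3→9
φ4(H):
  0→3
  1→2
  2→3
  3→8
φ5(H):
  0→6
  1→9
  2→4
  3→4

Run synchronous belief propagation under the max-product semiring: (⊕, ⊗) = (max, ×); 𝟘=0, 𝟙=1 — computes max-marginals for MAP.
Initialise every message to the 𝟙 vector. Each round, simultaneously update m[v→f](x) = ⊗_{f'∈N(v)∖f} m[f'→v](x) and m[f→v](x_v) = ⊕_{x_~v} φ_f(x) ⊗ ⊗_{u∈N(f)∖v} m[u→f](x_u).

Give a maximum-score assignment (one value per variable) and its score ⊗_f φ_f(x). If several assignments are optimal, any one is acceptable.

init: all messages = 𝟙 over 4 values
r1 m[φ0→H] = [8, 8, 9, 9]
r1 m[φ0→M] = [8, 9, 6, 8]
r1 m[φ1→H] = [8, 9, 6, 8]
r1 m[φ1→K] = [6, 9, 9, 8]
r1 m[φ2→Q] = [5, 7, 9, 9]
r1 m[φ2→M] = [9, 7, 5, 9]
r1 m[φ3→H] = [5, 9, 3, 9]
r1 m[φ4→H] = [3, 2, 3, 8]
r1 m[φ5→H] = [6, 9, 4, 4]
r1 m[H→φ0] = [1, 1, 1, 1]
r1 m[H→φ1] = [1, 1, 1, 1]
r1 m[H→φ3] = [1, 1, 1, 1]
r1 m[H→φ4] = [1, 1, 1, 1]
r1 m[H→φ5] = [1, 1, 1, 1]
r1 m[Q→φ2] = [1, 1, 1, 1]
r1 m[K→φ1] = [1, 1, 1, 1]
r1 m[M→φ0] = [1, 1, 1, 1]
r1 m[M→φ2] = [1, 1, 1, 1]
r2 m[φ0→H] = [8, 8, 9, 9]
r2 m[φ0→M] = [8, 9, 6, 8]
r2 m[φ1→H] = [8, 9, 6, 8]
r2 m[φ1→K] = [6, 9, 9, 8]
r2 m[φ2→Q] = [5, 7, 9, 9]
r2 m[φ2→M] = [9, 7, 5, 9]
r2 m[φ3→H] = [5, 9, 3, 9]
r2 m[φ4→H] = [3, 2, 3, 8]
r2 m[φ5→H] = [6, 9, 4, 4]
r2 m[H→φ0] = [720, 1458, 216, 2304]
r2 m[H→φ1] = [720, 1296, 324, 2592]
r2 m[H→φ3] = [1152, 1296, 648, 2304]
r2 m[H→φ4] = [1920, 5832, 648, 2592]
r2 m[H→φ5] = [960, 1296, 486, 5184]
r2 m[Q→φ2] = [1, 1, 1, 1]
r2 m[K→φ1] = [1, 1, 1, 1]
r2 m[M→φ0] = [9, 7, 5, 9]
r2 m[M→φ2] = [8, 9, 6, 8]
r3 m[φ0→H] = [72, 72, 63, 63]
r3 m[φ0→M] = [9216, 20736, 8748, 11664]
r3 m[φ1→H] = [8, 9, 6, 8]
r3 m[φ1→K] = [5184, 11664, 20736, 20736]
r3 m[φ2→Q] = [40, 56, 72, 72]
r3 m[φ2→M] = [9, 7, 5, 9]
r3 m[φ3→H] = [5, 9, 3, 9]
r3 m[φ4→H] = [3, 2, 3, 8]
r3 m[φ5→H] = [6, 9, 4, 4]
r3 m[H→φ0] = [720, 1458, 216, 2304]
r3 m[H→φ1] = [720, 1296, 324, 2592]
r3 m[H→φ3] = [1152, 1296, 648, 2304]
r3 m[H→φ4] = [1920, 5832, 648, 2592]
r3 m[H→φ5] = [960, 1296, 486, 5184]
r3 m[Q→φ2] = [1, 1, 1, 1]
r3 m[K→φ1] = [1, 1, 1, 1]
r3 m[M→φ0] = [9, 7, 5, 9]
r3 m[M→φ2] = [8, 9, 6, 8]
r4 m[φ0→H] = [72, 72, 63, 63]
r4 m[φ0→M] = [9216, 20736, 8748, 11664]
r4 m[φ1→H] = [8, 9, 6, 8]
r4 m[φ1→K] = [5184, 11664, 20736, 20736]
r4 m[φ2→Q] = [40, 56, 72, 72]
r4 m[φ2→M] = [9, 7, 5, 9]
r4 m[φ3→H] = [5, 9, 3, 9]
r4 m[φ4→H] = [3, 2, 3, 8]
r4 m[φ5→H] = [6, 9, 4, 4]
r4 m[H→φ0] = [720, 1458, 216, 2304]
r4 m[H→φ1] = [6480, 11664, 2268, 18144]
r4 m[H→φ3] = [10368, 11664, 4536, 16128]
r4 m[H→φ4] = [17280, 52488, 4536, 18144]
r4 m[H→φ5] = [8640, 11664, 3402, 36288]
r4 m[Q→φ2] = [1, 1, 1, 1]
r4 m[K→φ1] = [1, 1, 1, 1]
r4 m[M→φ0] = [9, 7, 5, 9]
r4 m[M→φ2] = [9216, 20736, 8748, 11664]
r5 m[φ0→H] = [72, 72, 63, 63]
r5 m[φ0→M] = [9216, 20736, 8748, 11664]
r5 m[φ1→H] = [8, 9, 6, 8]
r5 m[φ1→K] = [46656, 104976, 145152, 145152]
r5 m[φ2→Q] = [58320, 81648, 82944, 145152]
r5 m[φ2→M] = [9, 7, 5, 9]
r5 m[φ3→H] = [5, 9, 3, 9]
r5 m[φ4→H] = [3, 2, 3, 8]
r5 m[φ5→H] = [6, 9, 4, 4]
r5 m[H→φ0] = [720, 1458, 216, 2304]
r5 m[H→φ1] = [6480, 11664, 2268, 18144]
r5 m[H→φ3] = [10368, 11664, 4536, 16128]
r5 m[H→φ4] = [17280, 52488, 4536, 18144]
r5 m[H→φ5] = [8640, 11664, 3402, 36288]
r5 m[Q→φ2] = [1, 1, 1, 1]
r5 m[K→φ1] = [1, 1, 1, 1]
r5 m[M→φ0] = [9, 7, 5, 9]
r5 m[M→φ2] = [9216, 20736, 8748, 11664]
r6 m[φ0→H] = [72, 72, 63, 63]
r6 m[φ0→M] = [9216, 20736, 8748, 11664]
r6 m[φ1→H] = [8, 9, 6, 8]
r6 m[φ1→K] = [46656, 104976, 145152, 145152]
r6 m[φ2→Q] = [58320, 81648, 82944, 145152]
r6 m[φ2→M] = [9, 7, 5, 9]
r6 m[φ3→H] = [5, 9, 3, 9]
r6 m[φ4→H] = [3, 2, 3, 8]
r6 m[φ5→H] = [6, 9, 4, 4]
r6 m[H→φ0] = [720, 1458, 216, 2304]
r6 m[H→φ1] = [6480, 11664, 2268, 18144]
r6 m[H→φ3] = [10368, 11664, 4536, 16128]
r6 m[H→φ4] = [17280, 52488, 4536, 18144]
r6 m[H→φ5] = [8640, 11664, 3402, 36288]
r6 m[Q→φ2] = [1, 1, 1, 1]
r6 m[K→φ1] = [1, 1, 1, 1]
r6 m[M→φ0] = [9, 7, 5, 9]
r6 m[M→φ2] = [9216, 20736, 8748, 11664]
fixed point reached at round 6
traceback from H: (H=3, Q=3, K=2, M=1), score=145152

assignment: (H=3, Q=3, K=2, M=1); score = 145152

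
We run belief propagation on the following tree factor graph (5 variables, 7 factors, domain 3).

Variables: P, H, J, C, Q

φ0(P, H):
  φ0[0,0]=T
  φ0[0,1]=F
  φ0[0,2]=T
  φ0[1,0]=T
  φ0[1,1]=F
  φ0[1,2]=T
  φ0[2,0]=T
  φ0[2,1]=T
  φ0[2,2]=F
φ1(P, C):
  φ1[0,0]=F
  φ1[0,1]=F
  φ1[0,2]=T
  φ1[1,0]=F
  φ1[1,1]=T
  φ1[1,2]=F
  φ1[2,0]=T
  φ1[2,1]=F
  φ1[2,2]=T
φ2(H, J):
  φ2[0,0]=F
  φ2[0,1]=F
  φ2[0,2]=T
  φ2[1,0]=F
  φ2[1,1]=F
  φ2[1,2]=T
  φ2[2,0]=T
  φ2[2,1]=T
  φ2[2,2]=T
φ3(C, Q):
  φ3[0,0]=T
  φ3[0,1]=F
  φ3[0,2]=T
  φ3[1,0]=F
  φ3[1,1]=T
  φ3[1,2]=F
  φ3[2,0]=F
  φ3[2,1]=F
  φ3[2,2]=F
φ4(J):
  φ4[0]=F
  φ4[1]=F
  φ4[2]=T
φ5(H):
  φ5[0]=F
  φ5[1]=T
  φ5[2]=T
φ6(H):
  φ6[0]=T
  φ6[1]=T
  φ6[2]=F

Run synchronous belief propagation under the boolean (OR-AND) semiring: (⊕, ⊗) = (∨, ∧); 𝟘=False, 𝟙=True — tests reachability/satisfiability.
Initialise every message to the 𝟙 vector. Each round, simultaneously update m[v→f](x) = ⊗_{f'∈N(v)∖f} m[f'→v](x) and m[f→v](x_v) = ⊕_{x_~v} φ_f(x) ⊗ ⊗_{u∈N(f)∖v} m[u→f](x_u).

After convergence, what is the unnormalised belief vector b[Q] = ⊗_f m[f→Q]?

init: all messages = 𝟙 over 3 values
r1 m[φ0→P] = [T, T, T]
r1 m[φ0→H] = [T, T, T]
r1 m[φ1→P] = [T, T, T]
r1 m[φ1→C] = [T, T, T]
r1 m[φ2→H] = [T, T, T]
r1 m[φ2→J] = [T, T, T]
r1 m[φ3→C] = [T, T, F]
r1 m[φ3→Q] = [T, T, T]
r1 m[φ4→J] = [F, F, T]
r1 m[φ5→H] = [F, T, T]
r1 m[φ6→H] = [T, T, F]
r1 m[P→φ0] = [T, T, T]
r1 m[P→φ1] = [T, T, T]
r1 m[H→φ0] = [T, T, T]
r1 m[H→φ2] = [T, T, T]
r1 m[H→φ5] = [T, T, T]
r1 m[H→φ6] = [T, T, T]
r1 m[J→φ2] = [T, T, T]
r1 m[J→φ4] = [T, T, T]
r1 m[C→φ1] = [T, T, T]
r1 m[C→φ3] = [T, T, T]
r1 m[Q→φ3] = [T, T, T]
r2 m[φ0→P] = [T, T, T]
r2 m[φ0→H] = [T, T, T]
r2 m[φ1→P] = [T, T, T]
r2 m[φ1→C] = [T, T, T]
r2 m[φ2→H] = [T, T, T]
r2 m[φ2→J] = [T, T, T]
r2 m[φ3→C] = [T, T, F]
r2 m[φ3→Q] = [T, T, T]
r2 m[φ4→J] = [F, F, T]
r2 m[φ5→H] = [F, T, T]
r2 m[φ6→H] = [T, T, F]
r2 m[P→φ0] = [T, T, T]
r2 m[P→φ1] = [T, T, T]
r2 m[H→φ0] = [F, T, F]
r2 m[H→φ2] = [F, T, F]
r2 m[H→φ5] = [T, T, F]
r2 m[H→φ6] = [F, T, T]
r2 m[J→φ2] = [F, F, T]
r2 m[J→φ4] = [T, T, T]
r2 m[C→φ1] = [T, T, F]
r2 m[C→φ3] = [T, T, T]
r2 m[Q→φ3] = [T, T, T]
r3 m[φ0→P] = [F, F, T]
r3 m[φ0→H] = [T, T, T]
r3 m[φ1→P] = [F, T, T]
r3 m[φ1→C] = [T, T, T]
r3 m[φ2→H] = [T, T, T]
r3 m[φ2→J] = [F, F, T]
r3 m[φ3→C] = [T, T, F]
r3 m[φ3→Q] = [T, T, T]
r3 m[φ4→J] = [F, F, T]
r3 m[φ5→H] = [F, T, T]
r3 m[φ6→H] = [T, T, F]
r3 m[P→φ0] = [T, T, T]
r3 m[P→φ1] = [T, T, T]
r3 m[H→φ0] = [F, T, F]
r3 m[H→φ2] = [F, T, F]
r3 m[H→φ5] = [T, T, F]
r3 m[H→φ6] = [F, T, T]
r3 m[J→φ2] = [F, F, T]
r3 m[J→φ4] = [T, T, T]
r3 m[C→φ1] = [T, T, F]
r3 m[C→φ3] = [T, T, T]
r3 m[Q→φ3] = [T, T, T]
r4 m[φ0→P] = [F, F, T]
r4 m[φ0→H] = [T, T, T]
r4 m[φ1→P] = [F, T, T]
r4 m[φ1→C] = [T, T, T]
r4 m[φ2→H] = [T, T, T]
r4 m[φ2→J] = [F, F, T]
r4 m[φ3→C] = [T, T, F]
r4 m[φ3→Q] = [T, T, T]
r4 m[φ4→J] = [F, F, T]
r4 m[φ5→H] = [F, T, T]
r4 m[φ6→H] = [T, T, F]
r4 m[P→φ0] = [F, T, T]
r4 m[P→φ1] = [F, F, T]
r4 m[H→φ0] = [F, T, F]
r4 m[H→φ2] = [F, T, F]
r4 m[H→φ5] = [T, T, F]
r4 m[H→φ6] = [F, T, T]
r4 m[J→φ2] = [F, F, T]
r4 m[J→φ4] = [F, F, T]
r4 m[C→φ1] = [T, T, F]
r4 m[C→φ3] = [T, T, T]
r4 m[Q→φ3] = [T, T, T]
r5 m[φ0→P] = [F, F, T]
r5 m[φ0→H] = [T, T, T]
r5 m[φ1→P] = [F, T, T]
r5 m[φ1→C] = [T, F, T]
r5 m[φ2→H] = [T, T, T]
r5 m[φ2→J] = [F, F, T]
r5 m[φ3→C] = [T, T, F]
r5 m[φ3→Q] = [T, T, T]
r5 m[φ4→J] = [F, F, T]
r5 m[φ5→H] = [F, T, T]
r5 m[φ6→H] = [T, T, F]
r5 m[P→φ0] = [F, T, T]
r5 m[P→φ1] = [F, F, T]
r5 m[H→φ0] = [F, T, F]
r5 m[H→φ2] = [F, T, F]
r5 m[H→φ5] = [T, T, F]
r5 m[H→φ6] = [F, T, T]
r5 m[J→φ2] = [F, F, T]
r5 m[J→φ4] = [F, F, T]
r5 m[C→φ1] = [T, T, F]
r5 m[C→φ3] = [T, T, T]
r5 m[Q→φ3] = [T, T, T]
r6 m[φ0→P] = [F, F, T]
r6 m[φ0→H] = [T, T, T]
r6 m[φ1→P] = [F, T, T]
r6 m[φ1→C] = [T, F, T]
r6 m[φ2→H] = [T, T, T]
r6 m[φ2→J] = [F, F, T]
r6 m[φ3→C] = [T, T, F]
r6 m[φ3→Q] = [T, T, T]
r6 m[φ4→J] = [F, F, T]
r6 m[φ5→H] = [F, T, T]
r6 m[φ6→H] = [T, T, F]
r6 m[P→φ0] = [F, T, T]
r6 m[P→φ1] = [F, F, T]
r6 m[H→φ0] = [F, T, F]
r6 m[H→φ2] = [F, T, F]
r6 m[H→φ5] = [T, T, F]
r6 m[H→φ6] = [F, T, T]
r6 m[J→φ2] = [F, F, T]
r6 m[J→φ4] = [F, F, T]
r6 m[C→φ1] = [T, T, F]
r6 m[C→φ3] = [T, F, T]
r6 m[Q→φ3] = [T, T, T]
r7 m[φ0→P] = [F, F, T]
r7 m[φ0→H] = [T, T, T]
r7 m[φ1→P] = [F, T, T]
r7 m[φ1→C] = [T, F, T]
r7 m[φ2→H] = [T, T, T]
r7 m[φ2→J] = [F, F, T]
r7 m[φ3→C] = [T, T, F]
r7 m[φ3→Q] = [T, F, T]
r7 m[φ4→J] = [F, F, T]
r7 m[φ5→H] = [F, T, T]
r7 m[φ6→H] = [T, T, F]
r7 m[P→φ0] = [F, T, T]
r7 m[P→φ1] = [F, F, T]
r7 m[H→φ0] = [F, T, F]
r7 m[H→φ2] = [F, T, F]
r7 m[H→φ5] = [T, T, F]
r7 m[H→φ6] = [F, T, T]
r7 m[J→φ2] = [F, F, T]
r7 m[J→φ4] = [F, F, T]
r7 m[C→φ1] = [T, T, F]
r7 m[C→φ3] = [T, F, T]
r7 m[Q→φ3] = [T, T, T]
r8 m[φ0→P] = [F, F, T]
r8 m[φ0→H] = [T, T, T]
r8 m[φ1→P] = [F, T, T]
r8 m[φ1→C] = [T, F, T]
r8 m[φ2→H] = [T, T, T]
r8 m[φ2→J] = [F, F, T]
r8 m[φ3→C] = [T, T, F]
r8 m[φ3→Q] = [T, F, T]
r8 m[φ4→J] = [F, F, T]
r8 m[φ5→H] = [F, T, T]
r8 m[φ6→H] = [T, T, F]
r8 m[P→φ0] = [F, T, T]
r8 m[P→φ1] = [F, F, T]
r8 m[H→φ0] = [F, T, F]
r8 m[H→φ2] = [F, T, F]
r8 m[H→φ5] = [T, T, F]
r8 m[H→φ6] = [F, T, T]
r8 m[J→φ2] = [F, F, T]
r8 m[J→φ4] = [F, F, T]
r8 m[C→φ1] = [T, T, F]
r8 m[C→φ3] = [T, F, T]
r8 m[Q→φ3] = [T, T, T]
fixed point reached at round 8
b[Q] = ⊗ incoming = [T, F, T]

b[Q] = [T, F, T]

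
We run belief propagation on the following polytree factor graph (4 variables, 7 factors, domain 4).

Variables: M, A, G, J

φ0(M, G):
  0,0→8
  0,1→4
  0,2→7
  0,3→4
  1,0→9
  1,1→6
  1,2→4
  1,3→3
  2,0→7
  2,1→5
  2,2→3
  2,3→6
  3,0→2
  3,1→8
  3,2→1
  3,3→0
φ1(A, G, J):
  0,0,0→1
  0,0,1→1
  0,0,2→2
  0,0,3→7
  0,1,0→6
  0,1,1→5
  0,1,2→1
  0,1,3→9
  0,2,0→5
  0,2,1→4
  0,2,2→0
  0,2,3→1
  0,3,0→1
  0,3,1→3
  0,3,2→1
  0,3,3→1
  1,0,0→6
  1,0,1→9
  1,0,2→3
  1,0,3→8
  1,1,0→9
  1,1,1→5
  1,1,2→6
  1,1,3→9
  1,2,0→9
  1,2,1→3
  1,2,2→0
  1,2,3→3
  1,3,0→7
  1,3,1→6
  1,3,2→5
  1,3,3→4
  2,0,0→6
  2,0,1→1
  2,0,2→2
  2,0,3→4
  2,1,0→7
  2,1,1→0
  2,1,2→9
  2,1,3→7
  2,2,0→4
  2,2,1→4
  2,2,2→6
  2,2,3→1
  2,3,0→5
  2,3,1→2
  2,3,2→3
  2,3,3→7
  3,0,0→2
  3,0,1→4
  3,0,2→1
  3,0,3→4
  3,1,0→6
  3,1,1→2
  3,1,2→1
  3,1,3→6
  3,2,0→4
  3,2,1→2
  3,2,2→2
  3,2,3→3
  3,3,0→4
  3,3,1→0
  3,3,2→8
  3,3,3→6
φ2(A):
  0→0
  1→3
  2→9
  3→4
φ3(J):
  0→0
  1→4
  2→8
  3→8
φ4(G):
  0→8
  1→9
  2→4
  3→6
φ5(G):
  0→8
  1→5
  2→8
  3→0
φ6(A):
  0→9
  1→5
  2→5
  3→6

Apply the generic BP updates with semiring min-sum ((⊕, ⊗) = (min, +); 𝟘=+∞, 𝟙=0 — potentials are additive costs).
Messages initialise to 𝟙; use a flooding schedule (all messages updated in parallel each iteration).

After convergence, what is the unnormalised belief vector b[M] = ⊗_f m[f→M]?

b[M] = [20, 19, 22, 16]

init: all messages = 𝟙 over 4 values
r1 m[φ0→M] = [4, 3, 3, 0]
r1 m[φ0→G] = [2, 4, 1, 0]
r1 m[φ1→A] = [0, 0, 0, 0]
r1 m[φ1→G] = [1, 0, 0, 0]
r1 m[φ1→J] = [1, 0, 0, 1]
r1 m[φ2→A] = [0, 3, 9, 4]
r1 m[φ3→J] = [0, 4, 8, 8]
r1 m[φ4→G] = [8, 9, 4, 6]
r1 m[φ5→G] = [8, 5, 8, 0]
r1 m[φ6→A] = [9, 5, 5, 6]
r1 m[M→φ0] = [0, 0, 0, 0]
r1 m[A→φ1] = [0, 0, 0, 0]
r1 m[A→φ2] = [0, 0, 0, 0]
r1 m[A→φ6] = [0, 0, 0, 0]
r1 m[G→φ0] = [0, 0, 0, 0]
r1 m[G→φ1] = [0, 0, 0, 0]
r1 m[G→φ4] = [0, 0, 0, 0]
r1 m[G→φ5] = [0, 0, 0, 0]
r1 m[J→φ1] = [0, 0, 0, 0]
r1 m[J→φ3] = [0, 0, 0, 0]
r2 m[φ0→M] = [4, 3, 3, 0]
r2 m[φ0→G] = [2, 4, 1, 0]
r2 m[φ1→A] = [0, 0, 0, 0]
r2 m[φ1→G] = [1, 0, 0, 0]
r2 m[φ1→J] = [1, 0, 0, 1]
r2 m[φ2→A] = [0, 3, 9, 4]
r2 m[φ3→J] = [0, 4, 8, 8]
r2 m[φ4→G] = [8, 9, 4, 6]
r2 m[φ5→G] = [8, 5, 8, 0]
r2 m[φ6→A] = [9, 5, 5, 6]
r2 m[M→φ0] = [0, 0, 0, 0]
r2 m[A→φ1] = [9, 8, 14, 10]
r2 m[A→φ2] = [9, 5, 5, 6]
r2 m[A→φ6] = [0, 3, 9, 4]
r2 m[G→φ0] = [17, 14, 12, 6]
r2 m[G→φ1] = [18, 18, 13, 6]
r2 m[G→φ4] = [11, 9, 9, 0]
r2 m[G→φ5] = [11, 13, 5, 6]
r2 m[J→φ1] = [0, 4, 8, 8]
r2 m[J→φ3] = [1, 0, 0, 1]
r3 m[φ0→M] = [10, 9, 12, 6]
r3 m[φ0→G] = [2, 4, 1, 0]
r3 m[φ1→A] = [7, 13, 11, 10]
r3 m[φ1→G] = [10, 15, 14, 10]
r3 m[φ1→J] = [16, 16, 16, 16]
r3 m[φ2→A] = [0, 3, 9, 4]
r3 m[φ3→J] = [0, 4, 8, 8]
r3 m[φ4→G] = [8, 9, 4, 6]
r3 m[φ5→G] = [8, 5, 8, 0]
r3 m[φ6→A] = [9, 5, 5, 6]
r3 m[M→φ0] = [0, 0, 0, 0]
r3 m[A→φ1] = [9, 8, 14, 10]
r3 m[A→φ2] = [9, 5, 5, 6]
r3 m[A→φ6] = [0, 3, 9, 4]
r3 m[G→φ0] = [17, 14, 12, 6]
r3 m[G→φ1] = [18, 18, 13, 6]
r3 m[G→φ4] = [11, 9, 9, 0]
r3 m[G→φ5] = [11, 13, 5, 6]
r3 m[J→φ1] = [0, 4, 8, 8]
r3 m[J→φ3] = [1, 0, 0, 1]
r4 m[φ0→M] = [10, 9, 12, 6]
r4 m[φ0→G] = [2, 4, 1, 0]
r4 m[φ1→A] = [7, 13, 11, 10]
r4 m[φ1→G] = [10, 15, 14, 10]
r4 m[φ1→J] = [16, 16, 16, 16]
r4 m[φ2→A] = [0, 3, 9, 4]
r4 m[φ3→J] = [0, 4, 8, 8]
r4 m[φ4→G] = [8, 9, 4, 6]
r4 m[φ5→G] = [8, 5, 8, 0]
r4 m[φ6→A] = [9, 5, 5, 6]
r4 m[M→φ0] = [0, 0, 0, 0]
r4 m[A→φ1] = [9, 8, 14, 10]
r4 m[A→φ2] = [16, 18, 16, 16]
r4 m[A→φ6] = [7, 16, 20, 14]
r4 m[G→φ0] = [26, 29, 26, 16]
r4 m[G→φ1] = [18, 18, 13, 6]
r4 m[G→φ4] = [20, 24, 23, 10]
r4 m[G→φ5] = [20, 28, 19, 16]
r4 m[J→φ1] = [0, 4, 8, 8]
r4 m[J→φ3] = [16, 16, 16, 16]
r5 m[φ0→M] = [20, 19, 22, 16]
r5 m[φ0→G] = [2, 4, 1, 0]
r5 m[φ1→A] = [7, 13, 11, 10]
r5 m[φ1→G] = [10, 15, 14, 10]
r5 m[φ1→J] = [16, 16, 16, 16]
r5 m[φ2→A] = [0, 3, 9, 4]
r5 m[φ3→J] = [0, 4, 8, 8]
r5 m[φ4→G] = [8, 9, 4, 6]
r5 m[φ5→G] = [8, 5, 8, 0]
r5 m[φ6→A] = [9, 5, 5, 6]
r5 m[M→φ0] = [0, 0, 0, 0]
r5 m[A→φ1] = [9, 8, 14, 10]
r5 m[A→φ2] = [16, 18, 16, 16]
r5 m[A→φ6] = [7, 16, 20, 14]
r5 m[G→φ0] = [26, 29, 26, 16]
r5 m[G→φ1] = [18, 18, 13, 6]
r5 m[G→φ4] = [20, 24, 23, 10]
r5 m[G→φ5] = [20, 28, 19, 16]
r5 m[J→φ1] = [0, 4, 8, 8]
r5 m[J→φ3] = [16, 16, 16, 16]
r6 m[φ0→M] = [20, 19, 22, 16]
r6 m[φ0→G] = [2, 4, 1, 0]
r6 m[φ1→A] = [7, 13, 11, 10]
r6 m[φ1→G] = [10, 15, 14, 10]
r6 m[φ1→J] = [16, 16, 16, 16]
r6 m[φ2→A] = [0, 3, 9, 4]
r6 m[φ3→J] = [0, 4, 8, 8]
r6 m[φ4→G] = [8, 9, 4, 6]
r6 m[φ5→G] = [8, 5, 8, 0]
r6 m[φ6→A] = [9, 5, 5, 6]
r6 m[M→φ0] = [0, 0, 0, 0]
r6 m[A→φ1] = [9, 8, 14, 10]
r6 m[A→φ2] = [16, 18, 16, 16]
r6 m[A→φ6] = [7, 16, 20, 14]
r6 m[G→φ0] = [26, 29, 26, 16]
r6 m[G→φ1] = [18, 18, 13, 6]
r6 m[G→φ4] = [20, 24, 23, 10]
r6 m[G→φ5] = [20, 28, 19, 16]
r6 m[J→φ1] = [0, 4, 8, 8]
r6 m[J→φ3] = [16, 16, 16, 16]
fixed point reached at round 6
b[M] = ⊗ incoming = [20, 19, 22, 16]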